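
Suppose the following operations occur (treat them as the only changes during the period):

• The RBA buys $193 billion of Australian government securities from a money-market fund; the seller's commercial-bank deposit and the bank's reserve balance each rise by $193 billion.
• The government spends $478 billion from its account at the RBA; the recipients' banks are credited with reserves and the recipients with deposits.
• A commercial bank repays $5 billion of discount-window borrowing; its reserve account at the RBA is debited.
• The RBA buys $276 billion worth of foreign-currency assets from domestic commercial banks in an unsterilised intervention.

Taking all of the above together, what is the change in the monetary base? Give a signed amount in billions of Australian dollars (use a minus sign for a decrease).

+$942 billion

RBA balance sheet:
  Assets:      Securities +$193B, Loans to banks −$5B, Foreign assets +$276B
  Liabilities: Bank reserves +$942B, Government deposits −$478B
Commercial banking system:
  Assets:      Reserves at CB +$942B, Foreign assets −$276B
  Liabilities: Checkable deposits +$671B, Borrowings from CB −$5B
Monetary base = currency + reserves: 0 + (+$942B) = +$942 billion.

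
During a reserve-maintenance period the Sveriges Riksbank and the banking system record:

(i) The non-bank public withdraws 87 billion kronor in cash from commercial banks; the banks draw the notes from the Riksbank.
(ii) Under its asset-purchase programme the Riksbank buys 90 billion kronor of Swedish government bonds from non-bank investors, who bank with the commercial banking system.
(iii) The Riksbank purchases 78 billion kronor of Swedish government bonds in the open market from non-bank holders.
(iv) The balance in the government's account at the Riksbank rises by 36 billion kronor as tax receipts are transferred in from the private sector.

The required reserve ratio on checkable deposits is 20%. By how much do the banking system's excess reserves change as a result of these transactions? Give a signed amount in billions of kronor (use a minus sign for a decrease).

+36 billion

Currency withdrawal 87 billion kronor: reserves −87B, deposits −87B.
Asset purchase (from non-banks) 90 billion kronor: reserves +90B, deposits +90B.
Asset purchase (from non-banks) 78 billion kronor: reserves +78B, deposits +78B.
Government account inflow 36 billion kronor: reserves −36B, deposits −36B.
Totals: Δreserves = +45B, Δdeposits = +45B.
Δrequired reserves = 20% × +45B = +9B.
Δexcess reserves = Δreserves − Δrequired = +45B − (+9B) = +36 billion.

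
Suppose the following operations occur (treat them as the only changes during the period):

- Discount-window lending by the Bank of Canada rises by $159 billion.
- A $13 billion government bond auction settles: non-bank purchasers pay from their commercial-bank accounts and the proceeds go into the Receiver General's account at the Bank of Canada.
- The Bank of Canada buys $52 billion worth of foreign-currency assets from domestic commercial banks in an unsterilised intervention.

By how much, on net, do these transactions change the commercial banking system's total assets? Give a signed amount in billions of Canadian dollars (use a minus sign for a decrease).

Discount-window loan $159 billion: bank balance sheets expand → +$159B.
Government account inflow $13 billion: bank balance sheets shrink → −$13B.
FX purchase $52 billion: just an asset swap on bank balance sheets → 0.
Net: 159 − 13 + 0 = +$146 billion.

+$146 billion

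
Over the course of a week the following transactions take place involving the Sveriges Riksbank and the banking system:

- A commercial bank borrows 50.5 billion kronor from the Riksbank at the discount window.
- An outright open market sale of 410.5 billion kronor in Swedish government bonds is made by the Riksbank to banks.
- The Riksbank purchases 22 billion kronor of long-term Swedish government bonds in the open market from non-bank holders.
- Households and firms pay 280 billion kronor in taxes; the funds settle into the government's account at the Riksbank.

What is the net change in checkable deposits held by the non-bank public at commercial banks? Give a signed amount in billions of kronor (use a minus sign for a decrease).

Discount-window loan 50.5 billion kronor: the counterparty is a bank, so public deposits are unchanged → 0.
OMO sale (to banks) 410.5 billion kronor: the counterparty is a bank, so public deposits are unchanged → 0.
Asset purchase (from non-banks) 22 billion kronor: non-bank counterparties' bank balances rise → +22B.
Government account inflow 280 billion kronor: non-bank counterparties' bank balances fall → −280B.
Net: 0 + 0 + 22 − 280 = -258 billion.

-258 billion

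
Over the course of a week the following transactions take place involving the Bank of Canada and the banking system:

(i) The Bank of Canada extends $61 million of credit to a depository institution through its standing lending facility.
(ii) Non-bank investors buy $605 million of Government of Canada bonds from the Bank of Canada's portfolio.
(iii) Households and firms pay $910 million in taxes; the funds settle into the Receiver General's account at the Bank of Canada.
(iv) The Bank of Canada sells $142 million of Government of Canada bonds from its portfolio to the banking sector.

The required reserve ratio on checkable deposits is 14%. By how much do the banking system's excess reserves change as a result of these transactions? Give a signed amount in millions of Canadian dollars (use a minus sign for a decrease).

Discount-window loan $61 million: reserves +$61M, deposits 0.
Asset sale (to non-banks) $605 million: reserves −$605M, deposits −$605M.
Government account inflow $910 million: reserves −$910M, deposits −$910M.
OMO sale (to banks) $142 million: reserves −$142M, deposits 0.
Totals: Δreserves = −$1596M, Δdeposits = −$1515M.
Δrequired reserves = 14% × −$1515M = −$212.1M.
Δexcess reserves = Δreserves − Δrequired = −$1596M − (−$212.1M) = -$1383.9 million.

-$1383.9 million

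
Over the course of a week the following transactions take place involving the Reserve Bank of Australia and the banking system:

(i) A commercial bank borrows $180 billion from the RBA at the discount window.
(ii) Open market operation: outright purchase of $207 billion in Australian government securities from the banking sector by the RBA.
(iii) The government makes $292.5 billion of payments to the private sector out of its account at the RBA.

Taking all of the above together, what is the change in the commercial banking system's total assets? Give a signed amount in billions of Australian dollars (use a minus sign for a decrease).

Discount-window loan $180 billion: bank balance sheets expand → +$180B.
OMO purchase (from banks) $207 billion: just an asset swap on bank balance sheets → 0.
Government spending $292.5 billion: bank balance sheets expand → +$292.5B.
Net: 180 + 0 + 292.5 = +$472.5 billion.

+$472.5 billion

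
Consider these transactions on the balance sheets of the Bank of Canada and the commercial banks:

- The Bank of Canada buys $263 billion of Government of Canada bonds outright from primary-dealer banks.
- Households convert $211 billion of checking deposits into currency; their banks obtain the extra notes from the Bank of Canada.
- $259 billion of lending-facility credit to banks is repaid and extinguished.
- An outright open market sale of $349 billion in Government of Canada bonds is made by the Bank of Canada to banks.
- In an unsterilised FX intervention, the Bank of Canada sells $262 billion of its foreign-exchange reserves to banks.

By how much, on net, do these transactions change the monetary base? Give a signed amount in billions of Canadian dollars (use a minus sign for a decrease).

OMO purchase (from banks) $263 billion: Bank of Canada balance sheet expands → +$263B.
Currency withdrawal $211 billion: just a shift between currency and reserves — both are base money → 0.
Discount-window repayment $259 billion: Bank of Canada balance sheet contracts → −$259B.
OMO sale (to banks) $349 billion: Bank of Canada balance sheet contracts → −$349B.
FX sale $262 billion: Bank of Canada balance sheet contracts → −$262B.
Net: 263 + 0 − 259 − 349 − 262 = -$607 billion.

-$607 billion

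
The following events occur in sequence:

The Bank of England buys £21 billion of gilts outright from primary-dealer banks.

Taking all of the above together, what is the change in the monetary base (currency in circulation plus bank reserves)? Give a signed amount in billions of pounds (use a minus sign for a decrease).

Bank of England balance sheet:
  Assets:      Securities +£21B
  Liabilities: Bank reserves +£21B
Monetary base = currency + reserves: 0 + (+£21B) = +£21 billion.

+£21 billion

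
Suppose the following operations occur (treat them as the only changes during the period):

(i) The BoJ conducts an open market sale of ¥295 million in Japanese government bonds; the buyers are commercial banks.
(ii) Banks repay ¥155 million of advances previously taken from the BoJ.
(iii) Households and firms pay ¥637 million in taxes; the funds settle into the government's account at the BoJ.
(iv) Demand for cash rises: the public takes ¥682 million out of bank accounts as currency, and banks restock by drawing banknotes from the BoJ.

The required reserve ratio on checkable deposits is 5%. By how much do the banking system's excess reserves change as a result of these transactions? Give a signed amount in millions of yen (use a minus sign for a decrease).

OMO sale (to banks) ¥295 million: reserves −¥295M, deposits 0.
Discount-window repayment ¥155 million: reserves −¥155M, deposits 0.
Government account inflow ¥637 million: reserves −¥637M, deposits −¥637M.
Currency withdrawal ¥682 million: reserves −¥682M, deposits −¥682M.
Totals: Δreserves = −¥1769M, Δdeposits = −¥1319M.
Δrequired reserves = 5% × −¥1319M = −¥65.95M.
Δexcess reserves = Δreserves − Δrequired = −¥1769M − (−¥65.95M) = -¥1703.05 million.

-¥1703.05 million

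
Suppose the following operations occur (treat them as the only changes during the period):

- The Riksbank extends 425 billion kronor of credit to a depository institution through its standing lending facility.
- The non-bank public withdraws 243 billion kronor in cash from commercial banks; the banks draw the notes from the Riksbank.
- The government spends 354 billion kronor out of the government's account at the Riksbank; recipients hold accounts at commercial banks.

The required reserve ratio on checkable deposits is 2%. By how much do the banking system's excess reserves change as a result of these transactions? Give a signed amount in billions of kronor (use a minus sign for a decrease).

Discount-window loan 425 billion kronor: reserves +425B, deposits 0.
Currency withdrawal 243 billion kronor: reserves −243B, deposits −243B.
Government spending 354 billion kronor: reserves +354B, deposits +354B.
Totals: Δreserves = +536B, Δdeposits = +111B.
Δrequired reserves = 2% × +111B = +2.22B.
Δexcess reserves = Δreserves − Δrequired = +536B − (+2.22B) = +533.78 billion.

+533.78 billion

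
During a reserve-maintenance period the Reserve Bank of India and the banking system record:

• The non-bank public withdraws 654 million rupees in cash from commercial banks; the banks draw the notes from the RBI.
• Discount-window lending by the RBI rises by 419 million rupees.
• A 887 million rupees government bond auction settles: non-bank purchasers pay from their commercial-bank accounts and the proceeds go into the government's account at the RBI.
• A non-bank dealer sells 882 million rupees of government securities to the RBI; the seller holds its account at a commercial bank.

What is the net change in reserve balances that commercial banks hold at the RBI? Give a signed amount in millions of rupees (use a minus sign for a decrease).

-240 million

Currency withdrawal 654 million rupees: banks swap reserves for currency → −654M.
Discount-window loan 419 million rupees: the loan is credited to the bank's reserve account → +419M.
Government account inflow 887 million rupees: funds move from bank reserves into the government account → −887M.
Asset purchase (from non-banks) 882 million rupees: the RBI pays by crediting reserve accounts → +882M.
Net: −654 + 419 − 887 + 882 = -240 million.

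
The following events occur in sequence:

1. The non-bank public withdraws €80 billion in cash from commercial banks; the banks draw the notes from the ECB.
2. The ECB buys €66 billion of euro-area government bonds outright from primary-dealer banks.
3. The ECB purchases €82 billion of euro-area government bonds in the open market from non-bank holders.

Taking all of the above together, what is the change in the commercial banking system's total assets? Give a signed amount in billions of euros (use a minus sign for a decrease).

+€2 billion

ECB balance sheet:
  Assets:      Securities +€148B
  Liabilities: Bank reserves +€68B, Currency in circulation +€80B
Commercial banking system:
  Assets:      Reserves at CB +€68B, Securities −€66B
  Liabilities: Checkable deposits +€2B
Change in total bank assets = +€2 billion.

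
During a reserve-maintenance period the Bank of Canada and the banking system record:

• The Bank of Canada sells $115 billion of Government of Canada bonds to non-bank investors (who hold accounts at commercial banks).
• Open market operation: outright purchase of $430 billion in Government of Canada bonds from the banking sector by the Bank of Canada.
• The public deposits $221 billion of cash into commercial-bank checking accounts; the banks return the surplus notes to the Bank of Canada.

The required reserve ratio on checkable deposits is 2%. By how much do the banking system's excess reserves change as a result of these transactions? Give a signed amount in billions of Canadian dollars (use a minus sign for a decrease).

+$533.88 billion

Asset sale (to non-banks) $115 billion: reserves −$115B, deposits −$115B.
OMO purchase (from banks) $430 billion: reserves +$430B, deposits 0.
Currency deposit $221 billion: reserves +$221B, deposits +$221B.
Totals: Δreserves = +$536B, Δdeposits = +$106B.
Δrequired reserves = 2% × +$106B = +$2.12B.
Δexcess reserves = Δreserves − Δrequired = +$536B − (+$2.12B) = +$533.88 billion.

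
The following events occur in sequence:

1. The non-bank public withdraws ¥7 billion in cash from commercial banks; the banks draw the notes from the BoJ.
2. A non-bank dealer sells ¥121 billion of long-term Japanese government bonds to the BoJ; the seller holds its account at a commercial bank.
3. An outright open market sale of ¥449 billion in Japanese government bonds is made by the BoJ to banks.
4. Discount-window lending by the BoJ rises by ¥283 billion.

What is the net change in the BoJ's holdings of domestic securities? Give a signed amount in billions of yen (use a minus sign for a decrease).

-¥328 billion

Currency withdrawal ¥7 billion: the BoJ's securities portfolio is untouched → 0.
Asset purchase (from non-banks) ¥121 billion: securities added to the BoJ's portfolio → +¥121B.
OMO sale (to banks) ¥449 billion: securities removed from the BoJ's portfolio → −¥449B.
Discount-window loan ¥283 billion: the BoJ's securities portfolio is untouched → 0.
Net: 0 + 121 − 449 + 0 = -¥328 billion.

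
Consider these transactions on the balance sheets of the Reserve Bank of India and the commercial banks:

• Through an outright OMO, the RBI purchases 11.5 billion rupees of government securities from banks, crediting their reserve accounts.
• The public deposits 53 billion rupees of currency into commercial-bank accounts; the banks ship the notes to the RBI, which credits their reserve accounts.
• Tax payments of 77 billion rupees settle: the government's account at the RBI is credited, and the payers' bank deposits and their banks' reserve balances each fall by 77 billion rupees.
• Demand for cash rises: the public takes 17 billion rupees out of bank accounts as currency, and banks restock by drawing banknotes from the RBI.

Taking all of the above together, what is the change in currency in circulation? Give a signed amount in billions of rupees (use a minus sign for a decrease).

OMO purchase (from banks) 11.5 billion rupees: no currency enters or leaves circulation → 0.
Currency deposit 53 billion rupees: notes return to the central bank → −53B.
Government account inflow 77 billion rupees: no currency enters or leaves circulation → 0.
Currency withdrawal 17 billion rupees: notes leave the central bank → +17B.
Net: 0 − 53 + 0 + 17 = -36 billion.

-36 billion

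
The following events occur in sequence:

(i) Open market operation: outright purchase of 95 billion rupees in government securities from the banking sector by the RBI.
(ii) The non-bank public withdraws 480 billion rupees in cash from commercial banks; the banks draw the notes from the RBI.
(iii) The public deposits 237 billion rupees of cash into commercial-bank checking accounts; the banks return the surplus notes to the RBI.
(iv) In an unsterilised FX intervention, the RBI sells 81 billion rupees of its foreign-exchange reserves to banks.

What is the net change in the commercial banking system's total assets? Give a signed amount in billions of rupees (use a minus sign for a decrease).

-243 billion

OMO purchase (from banks) 95 billion rupees: just an asset swap on bank balance sheets → 0.
Currency withdrawal 480 billion rupees: bank balance sheets shrink → −480B.
Currency deposit 237 billion rupees: bank balance sheets expand → +237B.
FX sale 81 billion rupees: just an asset swap on bank balance sheets → 0.
Net: 0 − 480 + 237 + 0 = -243 billion.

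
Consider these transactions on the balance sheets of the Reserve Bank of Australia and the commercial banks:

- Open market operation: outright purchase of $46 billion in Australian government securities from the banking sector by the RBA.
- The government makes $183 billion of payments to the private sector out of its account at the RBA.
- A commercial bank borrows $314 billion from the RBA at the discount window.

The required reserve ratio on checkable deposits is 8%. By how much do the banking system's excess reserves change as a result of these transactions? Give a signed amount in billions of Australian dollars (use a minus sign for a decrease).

OMO purchase (from banks) $46 billion: reserves +$46B, deposits 0.
Government spending $183 billion: reserves +$183B, deposits +$183B.
Discount-window loan $314 billion: reserves +$314B, deposits 0.
Totals: Δreserves = +$543B, Δdeposits = +$183B.
Δrequired reserves = 8% × +$183B = +$14.64B.
Δexcess reserves = Δreserves − Δrequired = +$543B − (+$14.64B) = +$528.36 billion.

+$528.36 billion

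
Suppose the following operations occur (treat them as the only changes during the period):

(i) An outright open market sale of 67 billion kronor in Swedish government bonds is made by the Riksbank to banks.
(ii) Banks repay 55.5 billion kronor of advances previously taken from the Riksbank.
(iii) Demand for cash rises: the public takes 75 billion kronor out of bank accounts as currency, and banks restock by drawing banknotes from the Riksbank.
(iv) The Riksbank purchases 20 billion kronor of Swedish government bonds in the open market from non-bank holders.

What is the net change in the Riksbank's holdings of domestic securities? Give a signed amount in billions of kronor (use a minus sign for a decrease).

Riksbank balance sheet:
  Assets:      Securities −47B, Loans to banks −55.5B
  Liabilities: Bank reserves −177.5B, Currency in circulation +75B
Commercial banking system:
  Assets:      Reserves at CB −177.5B, Securities +67B
  Liabilities: Checkable deposits −55B, Borrowings from CB −55.5B
So the change in the Riksbank's holdings of domestic securities is -47 billion.

-47 billion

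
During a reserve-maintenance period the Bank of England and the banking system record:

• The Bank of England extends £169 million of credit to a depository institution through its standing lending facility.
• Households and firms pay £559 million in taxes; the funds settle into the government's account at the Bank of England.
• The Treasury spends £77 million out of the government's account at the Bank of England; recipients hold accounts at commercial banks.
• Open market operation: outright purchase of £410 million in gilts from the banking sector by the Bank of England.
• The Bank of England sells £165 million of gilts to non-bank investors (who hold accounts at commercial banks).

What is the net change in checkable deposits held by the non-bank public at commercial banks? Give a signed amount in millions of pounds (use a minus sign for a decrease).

Discount-window loan £169 million: the counterparty is a bank, so public deposits are unchanged → 0.
Government account inflow £559 million: non-bank counterparties' bank balances fall → −£559M.
Government spending £77 million: non-bank counterparties' bank balances rise → +£77M.
OMO purchase (from banks) £410 million: the counterparty is a bank, so public deposits are unchanged → 0.
Asset sale (to non-banks) £165 million: non-bank counterparties' bank balances fall → −£165M.
Net: 0 − 559 + 77 + 0 − 165 = -£647 million.

-£647 million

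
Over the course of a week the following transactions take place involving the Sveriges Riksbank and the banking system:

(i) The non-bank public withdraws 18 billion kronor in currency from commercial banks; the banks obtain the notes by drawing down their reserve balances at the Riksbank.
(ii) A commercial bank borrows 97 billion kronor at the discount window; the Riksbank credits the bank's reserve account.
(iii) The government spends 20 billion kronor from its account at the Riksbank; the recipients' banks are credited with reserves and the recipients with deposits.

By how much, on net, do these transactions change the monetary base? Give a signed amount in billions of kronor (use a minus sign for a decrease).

+117 billion

Currency withdrawal 18 billion kronor: just a shift between currency and reserves — both are base money → 0.
Discount-window loan 97 billion kronor: Riksbank balance sheet expands → +97B.
Government spending 20 billion kronor: a non-base liability converts back to reserves → +20B.
Net: 0 + 97 + 20 = +117 billion.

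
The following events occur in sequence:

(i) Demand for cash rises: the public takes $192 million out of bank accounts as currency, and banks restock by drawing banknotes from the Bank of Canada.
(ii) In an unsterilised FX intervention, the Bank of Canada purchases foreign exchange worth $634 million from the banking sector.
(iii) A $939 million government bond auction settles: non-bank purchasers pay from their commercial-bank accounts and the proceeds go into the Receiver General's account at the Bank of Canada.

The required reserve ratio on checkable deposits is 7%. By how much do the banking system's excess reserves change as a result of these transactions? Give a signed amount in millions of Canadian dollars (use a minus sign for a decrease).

Currency withdrawal $192 million: reserves −$192M, deposits −$192M.
FX purchase $634 million: reserves +$634M, deposits 0.
Government account inflow $939 million: reserves −$939M, deposits −$939M.
Totals: Δreserves = −$497M, Δdeposits = −$1131M.
Δrequired reserves = 7% × −$1131M = −$79.17M.
Δexcess reserves = Δreserves − Δrequired = −$497M − (−$79.17M) = -$417.83 million.

-$417.83 million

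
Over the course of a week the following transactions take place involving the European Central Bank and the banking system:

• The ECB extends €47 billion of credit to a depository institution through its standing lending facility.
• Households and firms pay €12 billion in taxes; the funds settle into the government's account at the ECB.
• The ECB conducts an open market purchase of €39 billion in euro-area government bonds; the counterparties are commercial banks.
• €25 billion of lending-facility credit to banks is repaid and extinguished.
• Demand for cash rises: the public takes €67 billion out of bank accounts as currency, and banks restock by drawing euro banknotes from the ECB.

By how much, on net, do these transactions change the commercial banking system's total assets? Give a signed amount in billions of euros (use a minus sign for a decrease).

-€57 billion

Discount-window loan €47 billion: bank balance sheets expand → +€47B.
Government account inflow €12 billion: bank balance sheets shrink → −€12B.
OMO purchase (from banks) €39 billion: just an asset swap on bank balance sheets → 0.
Discount-window repayment €25 billion: bank balance sheets shrink → −€25B.
Currency withdrawal €67 billion: bank balance sheets shrink → −€67B.
Net: 47 − 12 + 0 − 25 − 67 = -€57 billion.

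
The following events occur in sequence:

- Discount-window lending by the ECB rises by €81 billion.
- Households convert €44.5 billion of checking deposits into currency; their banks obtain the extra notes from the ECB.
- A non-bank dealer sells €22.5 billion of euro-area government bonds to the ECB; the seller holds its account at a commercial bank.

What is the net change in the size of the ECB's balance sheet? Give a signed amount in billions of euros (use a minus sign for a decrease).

+€103.5 billion

Discount-window loan €81 billion: an ECB asset is acquired → +€81B.
Currency withdrawal €44.5 billion: only the composition of liabilities changes → 0.
Asset purchase (from non-banks) €22.5 billion: an ECB asset is acquired → +€22.5B.
Net: 81 + 0 + 22.5 = +€103.5 billion.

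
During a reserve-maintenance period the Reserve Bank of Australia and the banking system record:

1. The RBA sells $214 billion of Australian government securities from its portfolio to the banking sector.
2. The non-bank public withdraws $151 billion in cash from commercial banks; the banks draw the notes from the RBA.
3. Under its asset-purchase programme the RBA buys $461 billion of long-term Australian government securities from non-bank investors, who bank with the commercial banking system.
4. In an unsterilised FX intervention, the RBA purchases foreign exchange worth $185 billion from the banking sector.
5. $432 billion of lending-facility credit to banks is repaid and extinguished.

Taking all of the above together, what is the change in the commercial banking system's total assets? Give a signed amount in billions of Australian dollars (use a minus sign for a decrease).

RBA balance sheet:
  Assets:      Securities +$247B, Loans to banks −$432B, Foreign assets +$185B
  Liabilities: Bank reserves −$151B, Currency in circulation +$151B
Commercial banking system:
  Assets:      Reserves at CB −$151B, Securities +$214B, Foreign assets −$185B
  Liabilities: Checkable deposits +$310B, Borrowings from CB −$432B
Change in total bank assets = -$122 billion.

-$122 billion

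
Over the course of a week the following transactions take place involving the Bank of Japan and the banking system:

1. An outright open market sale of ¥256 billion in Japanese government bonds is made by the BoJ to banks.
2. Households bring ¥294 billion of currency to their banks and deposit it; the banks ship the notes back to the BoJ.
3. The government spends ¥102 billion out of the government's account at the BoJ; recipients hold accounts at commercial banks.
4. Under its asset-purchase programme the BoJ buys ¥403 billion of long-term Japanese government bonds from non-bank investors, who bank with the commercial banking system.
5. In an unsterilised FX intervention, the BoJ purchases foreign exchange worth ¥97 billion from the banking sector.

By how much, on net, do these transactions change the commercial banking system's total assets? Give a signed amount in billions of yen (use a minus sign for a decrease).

+¥799 billion

BoJ balance sheet:
  Assets:      Securities +¥147B, Foreign assets +¥97B
  Liabilities: Bank reserves +¥640B, Currency in circulation −¥294B, Government deposits −¥102B
Commercial banking system:
  Assets:      Reserves at CB +¥640B, Securities +¥256B, Foreign assets −¥97B
  Liabilities: Checkable deposits +¥799B
Change in total bank assets = +¥799 billion.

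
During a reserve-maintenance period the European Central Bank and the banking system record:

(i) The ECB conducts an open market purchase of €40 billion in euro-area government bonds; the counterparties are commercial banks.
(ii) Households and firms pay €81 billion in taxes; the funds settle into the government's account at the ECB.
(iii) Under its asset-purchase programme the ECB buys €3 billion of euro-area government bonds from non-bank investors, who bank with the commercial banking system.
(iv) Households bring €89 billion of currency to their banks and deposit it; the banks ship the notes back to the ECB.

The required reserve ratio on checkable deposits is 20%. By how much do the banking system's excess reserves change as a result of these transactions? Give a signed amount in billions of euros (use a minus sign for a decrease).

OMO purchase (from banks) €40 billion: reserves +€40B, deposits 0.
Government account inflow €81 billion: reserves −€81B, deposits −€81B.
Asset purchase (from non-banks) €3 billion: reserves +€3B, deposits +€3B.
Currency deposit €89 billion: reserves +€89B, deposits +€89B.
Totals: Δreserves = +€51B, Δdeposits = +€11B.
Δrequired reserves = 20% × +€11B = +€2.2B.
Δexcess reserves = Δreserves − Δrequired = +€51B − (+€2.2B) = +€48.8 billion.

+€48.8 billion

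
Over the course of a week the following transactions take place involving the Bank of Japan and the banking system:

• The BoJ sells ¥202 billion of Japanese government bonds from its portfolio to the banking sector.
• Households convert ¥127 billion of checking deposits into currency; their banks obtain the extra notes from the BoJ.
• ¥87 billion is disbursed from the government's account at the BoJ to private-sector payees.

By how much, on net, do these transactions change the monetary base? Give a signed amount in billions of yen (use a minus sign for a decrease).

BoJ balance sheet:
  Assets:      Securities −¥202B
  Liabilities: Bank reserves −¥242B, Currency in circulation +¥127B, Government deposits −¥87B
Monetary base = currency + reserves: +¥127B + (−¥242B) = -¥115 billion.

-¥115 billion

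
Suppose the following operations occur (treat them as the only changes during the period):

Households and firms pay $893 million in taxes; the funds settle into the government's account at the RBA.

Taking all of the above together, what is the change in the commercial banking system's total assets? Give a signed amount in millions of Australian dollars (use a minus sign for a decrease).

Government account inflow $893 million: bank balance sheets shrink → −$893M.

-$893 million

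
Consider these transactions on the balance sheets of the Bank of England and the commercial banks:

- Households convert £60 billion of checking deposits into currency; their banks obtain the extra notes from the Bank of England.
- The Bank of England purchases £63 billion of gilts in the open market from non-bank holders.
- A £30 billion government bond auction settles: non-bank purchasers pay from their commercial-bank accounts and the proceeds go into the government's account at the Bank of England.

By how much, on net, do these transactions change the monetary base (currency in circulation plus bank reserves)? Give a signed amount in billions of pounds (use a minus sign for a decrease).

+£33 billion

Currency withdrawal £60 billion: just a shift between currency and reserves — both are base money → 0.
Asset purchase (from non-banks) £63 billion: Bank of England balance sheet expands → +£63B.
Government account inflow £30 billion: reserves shift to a non-base liability → −£30B.
Net: 0 + 63 − 30 = +£33 billion.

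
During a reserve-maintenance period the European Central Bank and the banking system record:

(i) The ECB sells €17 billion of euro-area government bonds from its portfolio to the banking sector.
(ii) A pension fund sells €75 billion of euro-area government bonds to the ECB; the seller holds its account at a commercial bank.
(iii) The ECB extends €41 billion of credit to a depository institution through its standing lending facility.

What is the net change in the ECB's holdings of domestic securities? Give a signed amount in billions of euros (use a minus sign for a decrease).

+€58 billion

ECB balance sheet:
  Assets:      Securities +€58B, Loans to banks +€41B
  Liabilities: Bank reserves +€99B
Commercial banking system:
  Assets:      Reserves at CB +€99B, Securities +€17B
  Liabilities: Checkable deposits +€75B, Borrowings from CB +€41B
So the change in the ECB's holdings of domestic securities is +€58 billion.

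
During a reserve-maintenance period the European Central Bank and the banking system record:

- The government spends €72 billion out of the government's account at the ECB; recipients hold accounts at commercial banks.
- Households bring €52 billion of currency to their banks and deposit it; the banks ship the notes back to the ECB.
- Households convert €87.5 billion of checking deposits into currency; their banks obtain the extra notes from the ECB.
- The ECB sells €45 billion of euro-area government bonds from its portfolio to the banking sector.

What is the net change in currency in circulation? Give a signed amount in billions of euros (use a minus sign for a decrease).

+€35.5 billion

Government spending €72 billion: no currency enters or leaves circulation → 0.
Currency deposit €52 billion: notes return to the central bank → −€52B.
Currency withdrawal €87.5 billion: notes leave the central bank → +€87.5B.
OMO sale (to banks) €45 billion: no currency enters or leaves circulation → 0.
Net: 0 − 52 + 87.5 + 0 = +€35.5 billion.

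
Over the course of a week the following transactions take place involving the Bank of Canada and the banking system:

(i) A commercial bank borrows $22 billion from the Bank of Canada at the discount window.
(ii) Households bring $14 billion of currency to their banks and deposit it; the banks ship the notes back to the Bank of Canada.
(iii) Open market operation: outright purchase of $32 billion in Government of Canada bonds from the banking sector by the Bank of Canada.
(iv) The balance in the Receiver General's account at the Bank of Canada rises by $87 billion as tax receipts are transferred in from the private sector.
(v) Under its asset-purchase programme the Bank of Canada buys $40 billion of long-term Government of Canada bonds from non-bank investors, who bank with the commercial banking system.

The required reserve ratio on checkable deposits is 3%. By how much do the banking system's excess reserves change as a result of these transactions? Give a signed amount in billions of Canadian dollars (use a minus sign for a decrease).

+$21.99 billion

Discount-window loan $22 billion: reserves +$22B, deposits 0.
Currency deposit $14 billion: reserves +$14B, deposits +$14B.
OMO purchase (from banks) $32 billion: reserves +$32B, deposits 0.
Government account inflow $87 billion: reserves −$87B, deposits −$87B.
Asset purchase (from non-banks) $40 billion: reserves +$40B, deposits +$40B.
Totals: Δreserves = +$21B, Δdeposits = −$33B.
Δrequired reserves = 3% × −$33B = −$0.99B.
Δexcess reserves = Δreserves − Δrequired = +$21B − (−$0.99B) = +$21.99 billion.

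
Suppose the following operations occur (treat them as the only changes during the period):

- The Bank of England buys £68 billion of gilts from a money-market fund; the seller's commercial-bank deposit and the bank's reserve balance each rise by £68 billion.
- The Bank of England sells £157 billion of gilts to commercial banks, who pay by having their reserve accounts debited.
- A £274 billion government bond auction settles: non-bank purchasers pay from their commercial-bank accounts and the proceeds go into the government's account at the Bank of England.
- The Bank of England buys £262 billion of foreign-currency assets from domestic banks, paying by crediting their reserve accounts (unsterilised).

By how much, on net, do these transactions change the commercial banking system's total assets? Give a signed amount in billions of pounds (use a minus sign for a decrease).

-£206 billion

Bank of England balance sheet:
  Assets:      Securities −£89B, Foreign assets +£262B
  Liabilities: Bank reserves −£101B, Government deposits +£274B
Commercial banking system:
  Assets:      Reserves at CB −£101B, Securities +£157B, Foreign assets −£262B
  Liabilities: Checkable deposits −£206B
Change in total bank assets = -£206 billion.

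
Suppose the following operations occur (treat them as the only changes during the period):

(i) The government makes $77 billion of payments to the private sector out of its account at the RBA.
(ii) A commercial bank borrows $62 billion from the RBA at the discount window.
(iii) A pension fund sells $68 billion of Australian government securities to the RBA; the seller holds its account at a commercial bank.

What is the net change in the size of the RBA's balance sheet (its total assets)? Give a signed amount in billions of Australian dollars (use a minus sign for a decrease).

+$130 billion

RBA balance sheet:
  Assets:      Securities +$68B, Loans to banks +$62B
  Liabilities: Bank reserves +$207B, Government deposits −$77B
Change in total RBA assets = +$130 billion.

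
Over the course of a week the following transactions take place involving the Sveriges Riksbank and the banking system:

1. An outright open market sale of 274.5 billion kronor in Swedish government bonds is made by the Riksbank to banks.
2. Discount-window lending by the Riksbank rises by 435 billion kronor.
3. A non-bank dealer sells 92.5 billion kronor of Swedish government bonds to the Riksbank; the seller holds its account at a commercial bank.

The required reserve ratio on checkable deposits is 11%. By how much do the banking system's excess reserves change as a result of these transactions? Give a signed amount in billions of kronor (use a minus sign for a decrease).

OMO sale (to banks) 274.5 billion kronor: reserves −274.5B, deposits 0.
Discount-window loan 435 billion kronor: reserves +435B, deposits 0.
Asset purchase (from non-banks) 92.5 billion kronor: reserves +92.5B, deposits +92.5B.
Totals: Δreserves = +253B, Δdeposits = +92.5B.
Δrequired reserves = 11% × +92.5B = +10.175B.
Δexcess reserves = Δreserves − Δrequired = +253B − (+10.175B) = +242.825 billion.

+242.825 billion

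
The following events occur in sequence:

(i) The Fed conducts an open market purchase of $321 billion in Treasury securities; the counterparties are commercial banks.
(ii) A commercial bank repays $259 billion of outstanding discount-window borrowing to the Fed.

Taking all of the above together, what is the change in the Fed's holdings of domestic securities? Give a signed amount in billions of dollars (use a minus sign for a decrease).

OMO purchase (from banks) $321 billion: securities added to the Fed's portfolio → +$321B.
Discount-window repayment $259 billion: the Fed's securities portfolio is untouched → 0.
Net: 321 + 0 = +$321 billion.

+$321 billion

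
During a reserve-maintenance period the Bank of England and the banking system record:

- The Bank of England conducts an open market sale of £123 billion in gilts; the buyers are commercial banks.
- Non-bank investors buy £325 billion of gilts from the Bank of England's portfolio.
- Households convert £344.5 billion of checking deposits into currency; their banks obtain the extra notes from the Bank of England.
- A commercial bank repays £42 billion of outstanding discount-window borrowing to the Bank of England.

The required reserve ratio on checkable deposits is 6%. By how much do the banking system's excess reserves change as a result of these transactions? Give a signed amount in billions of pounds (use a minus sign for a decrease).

OMO sale (to banks) £123 billion: reserves −£123B, deposits 0.
Asset sale (to non-banks) £325 billion: reserves −£325B, deposits −£325B.
Currency withdrawal £344.5 billion: reserves −£344.5B, deposits −£344.5B.
Discount-window repayment £42 billion: reserves −£42B, deposits 0.
Totals: Δreserves = −£834.5B, Δdeposits = −£669.5B.
Δrequired reserves = 6% × −£669.5B = −£40.17B.
Δexcess reserves = Δreserves − Δrequired = −£834.5B − (−£40.17B) = -£794.33 billion.

-£794.33 billion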